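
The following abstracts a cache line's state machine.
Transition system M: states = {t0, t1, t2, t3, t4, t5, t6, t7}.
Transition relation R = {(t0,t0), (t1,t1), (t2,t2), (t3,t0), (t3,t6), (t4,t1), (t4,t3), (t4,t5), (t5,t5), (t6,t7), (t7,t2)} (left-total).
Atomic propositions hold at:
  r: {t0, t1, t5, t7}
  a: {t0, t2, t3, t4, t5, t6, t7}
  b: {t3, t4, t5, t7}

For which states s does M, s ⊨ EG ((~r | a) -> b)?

Sat(~r) = {t2, t3, t4, t6}
Sat(~r | a) = {t0, t2, t3, t4, t5, t6, t7}
Sat((~r | a) -> b) = {t1, t3, t4, t5, t7}
EG ((~r | a) -> b): greatest fixpoint, start Z0 = {t1, t3, t4, t5, t7}, keep only states in Sat with some successor in Z. Z1 = {t1, t4, t5}; fixed.
Sat(EG ((~r | a) -> b)) = {t1, t4, t5}

{t1, t4, t5}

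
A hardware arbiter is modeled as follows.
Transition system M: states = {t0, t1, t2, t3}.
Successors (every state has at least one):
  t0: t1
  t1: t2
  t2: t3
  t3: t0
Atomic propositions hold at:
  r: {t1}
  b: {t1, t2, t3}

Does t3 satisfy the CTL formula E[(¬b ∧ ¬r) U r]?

Sat(¬b) = {t0}
Sat(¬r) = {t0, t2, t3}
Sat(¬b ∧ ¬r) = {t0}
E[(¬b ∧ ¬r) U r]: least fixpoint, start Z0 = Sat(r) = {t1}, add states in Sat(¬b ∧ ¬r) with some successor in Z. Z1 = {t0, t1}; fixed.
Sat(E[(¬b ∧ ¬r) U r]) = {t0, t1}
t3 ∉ Sat(E[(¬b ∧ ¬r) U r]) = {t0, t1}, so the formula does not hold at t3.

No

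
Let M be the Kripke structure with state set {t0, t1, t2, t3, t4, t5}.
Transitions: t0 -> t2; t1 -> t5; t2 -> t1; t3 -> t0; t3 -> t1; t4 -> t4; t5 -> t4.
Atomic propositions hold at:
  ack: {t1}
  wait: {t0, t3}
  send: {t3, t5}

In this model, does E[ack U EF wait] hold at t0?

EF wait: least fixpoint, start Z0 = {t0, t3}, add states with some successor in Z. Already a fixed point.
Sat(EF wait) = {t0, t3}
E[ack U EF wait]: least fixpoint, start Z0 = Sat(EF wait) = {t0, t3}, add states in Sat(ack) with some successor in Z. Already a fixed point.
Sat(E[ack U EF wait]) = {t0, t3}
t0 ∈ Sat(E[ack U EF wait]) = {t0, t3}, so the formula holds at t0.

Yes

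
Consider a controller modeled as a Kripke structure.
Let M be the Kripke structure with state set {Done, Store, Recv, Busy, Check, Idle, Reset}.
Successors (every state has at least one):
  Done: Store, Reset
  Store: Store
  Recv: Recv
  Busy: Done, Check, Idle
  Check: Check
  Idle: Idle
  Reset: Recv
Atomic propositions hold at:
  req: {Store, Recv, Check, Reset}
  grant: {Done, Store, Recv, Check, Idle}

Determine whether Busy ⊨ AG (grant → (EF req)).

EF req: least fixpoint, start Z0 = {Store, Recv, Check, Reset}, add states with some successor in Z. Z1 = {Done, Store, Recv, Busy, Check, Reset}; fixed.
Sat(EF req) = {Done, Store, Recv, Busy, Check, Reset}
Sat(grant → (EF req)) = {Done, Store, Recv, Busy, Check, Reset}
AG (grant → (EF req)): greatest fixpoint, start Z0 = {Done, Store, Recv, Busy, Check, Reset}, keep only states in Sat with every successor in Z. Z1 = {Done, Store, Recv, Check, Reset}; fixed.
Sat(AG (grant → (EF req))) = {Done, Store, Recv, Check, Reset}
Busy ∉ Sat(AG (grant → (EF req))) = {Done, Store, Recv, Check, Reset}, so the formula does not hold at Busy.

No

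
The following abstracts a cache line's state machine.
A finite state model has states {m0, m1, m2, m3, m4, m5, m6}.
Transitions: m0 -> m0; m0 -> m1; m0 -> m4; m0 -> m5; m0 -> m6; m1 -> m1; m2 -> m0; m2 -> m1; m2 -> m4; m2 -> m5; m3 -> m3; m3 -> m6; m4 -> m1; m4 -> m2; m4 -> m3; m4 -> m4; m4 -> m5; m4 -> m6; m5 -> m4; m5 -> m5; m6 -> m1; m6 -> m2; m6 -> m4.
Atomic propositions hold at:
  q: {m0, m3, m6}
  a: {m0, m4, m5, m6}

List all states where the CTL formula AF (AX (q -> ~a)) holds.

{m1, m5, m6}

Sat(~a) = {m1, m2, m3}
Sat(q -> ~a) = {m1, m2, m3, m4, m5}
Sat(AX (q -> ~a)) = {s : every successor in {m1, m2, m3, m4, m5}} = {m1, m5, m6}
AF (AX (q -> ~a)): least fixpoint, start Z0 = {m1, m5, m6}, add states with every successor in Z. Already a fixed point.
Sat(AF (AX (q -> ~a))) = {m1, m5, m6}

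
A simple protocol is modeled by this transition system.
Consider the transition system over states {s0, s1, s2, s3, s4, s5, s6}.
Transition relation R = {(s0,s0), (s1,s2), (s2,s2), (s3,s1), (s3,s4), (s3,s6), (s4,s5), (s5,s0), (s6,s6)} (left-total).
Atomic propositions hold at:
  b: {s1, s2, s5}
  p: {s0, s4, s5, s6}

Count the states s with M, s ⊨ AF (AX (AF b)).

3

AF b: least fixpoint, start Z0 = {s1, s2, s5}, add states with every successor in Z. Z1 = {s1, s2, s4, s5}; fixed.
Sat(AF b) = {s1, s2, s4, s5}
Sat(AX (AF b)) = {s : every successor in {s1, s2, s4, s5}} = {s1, s2, s4}
AF (AX (AF b)): least fixpoint, start Z0 = {s1, s2, s4}, add states with every successor in Z. Already a fixed point.
Sat(AF (AX (AF b))) = {s1, s2, s4}
|Sat(AF (AX (AF b)))| = |{s1, s2, s4}| = 3.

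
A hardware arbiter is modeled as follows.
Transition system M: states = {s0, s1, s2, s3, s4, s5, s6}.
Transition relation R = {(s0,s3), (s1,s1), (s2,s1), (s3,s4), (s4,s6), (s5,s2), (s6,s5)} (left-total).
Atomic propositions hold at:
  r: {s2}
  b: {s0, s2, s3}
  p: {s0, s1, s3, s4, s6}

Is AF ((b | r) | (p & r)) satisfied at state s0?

Sat(b | r) = {s0, s2, s3}
Sat(p & r) = ∅
Sat((b | r) | (p & r)) = {s0, s2, s3}
AF ((b | r) | (p & r)): least fixpoint, start Z0 = {s0, s2, s3}, add states with every successor in Z. Z1 = {s0, s2, s3, s5}; Z2 = {s0, s2, s3, s5, s6}; Z3 = {s0, s2, s3, s4, s5, s6}; fixed.
Sat(AF ((b | r) | (p & r))) = {s0, s2, s3, s4, s5, s6}
s0 ∈ Sat(AF ((b | r) | (p & r))) = {s0, s2, s3, s4, s5, s6}, so the formula holds at s0.

Yes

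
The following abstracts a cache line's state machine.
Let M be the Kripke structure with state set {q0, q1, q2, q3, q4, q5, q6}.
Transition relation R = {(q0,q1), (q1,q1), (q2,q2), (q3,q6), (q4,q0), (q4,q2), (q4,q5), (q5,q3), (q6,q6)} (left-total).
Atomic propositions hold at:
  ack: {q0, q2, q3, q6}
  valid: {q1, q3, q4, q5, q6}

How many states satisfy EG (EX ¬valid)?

2

Sat(¬valid) = {q0, q2}
Sat(EX ¬valid) = {s : some successor in {q0, q2}} = {q2, q4}
EG (EX ¬valid): greatest fixpoint, start Z0 = {q2, q4}, keep only states in Sat with some successor in Z. Already a fixed point.
Sat(EG (EX ¬valid)) = {q2, q4}
|Sat(EG (EX ¬valid))| = |{q2, q4}| = 2.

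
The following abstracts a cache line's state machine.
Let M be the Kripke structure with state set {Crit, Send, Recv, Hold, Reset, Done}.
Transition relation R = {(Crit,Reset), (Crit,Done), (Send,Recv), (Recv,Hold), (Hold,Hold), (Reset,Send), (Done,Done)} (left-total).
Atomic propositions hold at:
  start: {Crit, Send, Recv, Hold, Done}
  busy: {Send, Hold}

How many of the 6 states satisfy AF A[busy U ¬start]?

1

Sat(¬start) = {Reset}
A[busy U ¬start]: least fixpoint, start Z0 = Sat(¬start) = {Reset}, add states in Sat(busy) with every successor in Z. Already a fixed point.
Sat(A[busy U ¬start]) = {Reset}
AF A[busy U ¬start]: least fixpoint, start Z0 = {Reset}, add states with every successor in Z. Already a fixed point.
Sat(AF A[busy U ¬start]) = {Reset}
|Sat(AF A[busy U ¬start])| = |{Reset}| = 1.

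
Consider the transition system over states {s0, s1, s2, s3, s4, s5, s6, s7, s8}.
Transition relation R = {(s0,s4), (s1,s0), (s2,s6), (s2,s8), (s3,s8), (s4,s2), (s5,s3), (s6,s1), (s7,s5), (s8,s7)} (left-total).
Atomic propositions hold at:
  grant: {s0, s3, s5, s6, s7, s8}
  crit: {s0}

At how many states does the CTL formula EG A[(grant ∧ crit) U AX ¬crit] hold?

7

Sat(grant ∧ crit) = {s0}
Sat(¬crit) = {s1, s2, s3, s4, s5, s6, s7, s8}
Sat(AX ¬crit) = {s : every successor in {s1, s2, s3, s4, s5, s6, s7, s8}} = {s0, s2, s3, s4, s5, s6, s7, s8}
A[(grant ∧ crit) U AX ¬crit]: least fixpoint, start Z0 = Sat(AX ¬crit) = {s0, s2, s3, s4, s5, s6, s7, s8}, add states in Sat(grant ∧ crit) with every successor in Z. Already a fixed point.
Sat(A[(grant ∧ crit) U AX ¬crit]) = {s0, s2, s3, s4, s5, s6, s7, s8}
EG A[(grant ∧ crit) U AX ¬crit]: greatest fixpoint, start Z0 = {s0, s2, s3, s4, s5, s6, s7, s8}, keep only states in Sat with some successor in Z. Z1 = {s0, s2, s3, s4, s5, s7, s8}; fixed.
Sat(EG A[(grant ∧ crit) U AX ¬crit]) = {s0, s2, s3, s4, s5, s7, s8}
|Sat(EG A[(grant ∧ crit) U AX ¬crit])| = |{s0, s2, s3, s4, s5, s7, s8}| = 7.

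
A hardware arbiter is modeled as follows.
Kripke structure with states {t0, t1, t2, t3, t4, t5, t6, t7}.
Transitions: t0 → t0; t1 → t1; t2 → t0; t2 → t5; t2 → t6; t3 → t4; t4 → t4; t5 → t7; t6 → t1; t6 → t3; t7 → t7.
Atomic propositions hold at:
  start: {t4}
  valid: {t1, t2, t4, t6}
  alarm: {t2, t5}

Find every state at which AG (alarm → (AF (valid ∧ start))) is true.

Sat(valid ∧ start) = {t4}
AF (valid ∧ start): least fixpoint, start Z0 = {t4}, add states with every successor in Z. Z1 = {t3, t4}; fixed.
Sat(AF (valid ∧ start)) = {t3, t4}
Sat(alarm → (AF (valid ∧ start))) = {t0, t1, t3, t4, t6, t7}
AG (alarm → (AF (valid ∧ start))): greatest fixpoint, start Z0 = {t0, t1, t3, t4, t6, t7}, keep only states in Sat with every successor in Z. Already a fixed point.
Sat(AG (alarm → (AF (valid ∧ start)))) = {t0, t1, t3, t4, t6, t7}

{t0, t1, t3, t4, t6, t7}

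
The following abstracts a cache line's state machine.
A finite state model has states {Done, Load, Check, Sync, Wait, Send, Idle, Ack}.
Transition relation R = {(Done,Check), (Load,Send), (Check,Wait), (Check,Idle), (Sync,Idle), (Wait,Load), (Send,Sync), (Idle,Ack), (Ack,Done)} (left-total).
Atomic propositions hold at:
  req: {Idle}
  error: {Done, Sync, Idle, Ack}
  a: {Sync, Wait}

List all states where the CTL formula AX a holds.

{Send}

Sat(AX a) = {s : every successor in {Sync, Wait}} = {Send}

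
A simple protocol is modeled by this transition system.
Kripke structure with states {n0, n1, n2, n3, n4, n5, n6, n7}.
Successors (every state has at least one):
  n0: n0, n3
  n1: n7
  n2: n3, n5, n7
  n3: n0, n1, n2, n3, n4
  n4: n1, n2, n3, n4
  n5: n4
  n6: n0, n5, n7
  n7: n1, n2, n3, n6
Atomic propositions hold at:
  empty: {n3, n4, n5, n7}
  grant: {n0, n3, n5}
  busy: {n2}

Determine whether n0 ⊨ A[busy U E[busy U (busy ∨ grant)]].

Sat(busy ∨ grant) = {n0, n2, n3, n5}
E[busy U (busy ∨ grant)]: least fixpoint, start Z0 = Sat((busy ∨ grant)) = {n0, n2, n3, n5}, add states in Sat(busy) with some successor in Z. Already a fixed point.
Sat(E[busy U (busy ∨ grant)]) = {n0, n2, n3, n5}
A[busy U E[busy U (busy ∨ grant)]]: least fixpoint, start Z0 = Sat(E[busy U (busy ∨ grant)]) = {n0, n2, n3, n5}, add states in Sat(busy) with every successor in Z. Already a fixed point.
Sat(A[busy U E[busy U (busy ∨ grant)]]) = {n0, n2, n3, n5}
n0 ∈ Sat(A[busy U E[busy U (busy ∨ grant)]]) = {n0, n2, n3, n5}, so the formula holds at n0.

Yes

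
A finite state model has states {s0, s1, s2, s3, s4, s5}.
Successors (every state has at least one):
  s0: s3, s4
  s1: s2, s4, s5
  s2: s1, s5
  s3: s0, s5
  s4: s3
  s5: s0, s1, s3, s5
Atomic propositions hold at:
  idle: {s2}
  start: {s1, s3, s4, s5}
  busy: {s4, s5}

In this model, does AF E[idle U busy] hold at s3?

No

E[idle U busy]: least fixpoint, start Z0 = Sat(busy) = {s4, s5}, add states in Sat(idle) with some successor in Z. Z1 = {s2, s4, s5}; fixed.
Sat(E[idle U busy]) = {s2, s4, s5}
AF E[idle U busy]: least fixpoint, start Z0 = {s2, s4, s5}, add states with every successor in Z. Z1 = {s1, s2, s4, s5}; fixed.
Sat(AF E[idle U busy]) = {s1, s2, s4, s5}
s3 ∉ Sat(AF E[idle U busy]) = {s1, s2, s4, s5}, so the formula does not hold at s3.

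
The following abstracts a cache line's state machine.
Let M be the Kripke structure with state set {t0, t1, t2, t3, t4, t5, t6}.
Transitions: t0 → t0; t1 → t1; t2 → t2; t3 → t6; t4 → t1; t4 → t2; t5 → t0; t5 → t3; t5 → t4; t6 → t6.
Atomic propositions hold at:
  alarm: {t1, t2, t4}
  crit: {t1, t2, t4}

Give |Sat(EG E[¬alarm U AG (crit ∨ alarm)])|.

Sat(¬alarm) = {t0, t3, t5, t6}
Sat(crit ∨ alarm) = {t1, t2, t4}
AG (crit ∨ alarm): greatest fixpoint, start Z0 = {t1, t2, t4}, keep only states in Sat with every successor in Z. Already a fixed point.
Sat(AG (crit ∨ alarm)) = {t1, t2, t4}
E[¬alarm U AG (crit ∨ alarm)]: least fixpoint, start Z0 = Sat(AG (crit ∨ alarm)) = {t1, t2, t4}, add states in Sat(¬alarm) with some successor in Z. Z1 = {t1, t2, t4, t5}; fixed.
Sat(E[¬alarm U AG (crit ∨ alarm)]) = {t1, t2, t4, t5}
EG E[¬alarm U AG (crit ∨ alarm)]: greatest fixpoint, start Z0 = {t1, t2, t4, t5}, keep only states in Sat with some successor in Z. Already a fixed point.
Sat(EG E[¬alarm U AG (crit ∨ alarm)]) = {t1, t2, t4, t5}
|Sat(EG E[¬alarm U AG (crit ∨ alarm)])| = |{t1, t2, t4, t5}| = 4.

4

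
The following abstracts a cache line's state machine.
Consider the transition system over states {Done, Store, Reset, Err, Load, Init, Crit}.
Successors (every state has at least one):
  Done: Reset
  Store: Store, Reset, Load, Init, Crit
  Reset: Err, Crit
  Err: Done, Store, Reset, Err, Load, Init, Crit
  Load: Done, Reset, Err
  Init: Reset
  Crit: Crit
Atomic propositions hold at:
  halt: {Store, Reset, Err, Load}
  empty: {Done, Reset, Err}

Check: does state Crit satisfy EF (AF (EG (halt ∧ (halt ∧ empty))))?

Sat(halt ∧ empty) = {Reset, Err}
Sat(halt ∧ (halt ∧ empty)) = {Reset, Err}
EG (halt ∧ (halt ∧ empty)): greatest fixpoint, start Z0 = {Reset, Err}, keep only states in Sat with some successor in Z. Already a fixed point.
Sat(EG (halt ∧ (halt ∧ empty))) = {Reset, Err}
AF (EG (halt ∧ (halt ∧ empty))): least fixpoint, start Z0 = {Reset, Err}, add states with every successor in Z. Z1 = {Done, Reset, Err, Init}; Z2 = {Done, Reset, Err, Load, Init}; fixed.
Sat(AF (EG (halt ∧ (halt ∧ empty)))) = {Done, Reset, Err, Load, Init}
EF (AF (EG (halt ∧ (halt ∧ empty)))): least fixpoint, start Z0 = {Done, Reset, Err, Load, Init}, add states with some successor in Z. Z1 = {Done, Store, Reset, Err, Load, Init}; fixed.
Sat(EF (AF (EG (halt ∧ (halt ∧ empty))))) = {Done, Store, Reset, Err, Load, Init}
Crit ∉ Sat(EF (AF (EG (halt ∧ (halt ∧ empty))))) = {Done, Store, Reset, Err, Load, Init}, so the formula does not hold at Crit.

No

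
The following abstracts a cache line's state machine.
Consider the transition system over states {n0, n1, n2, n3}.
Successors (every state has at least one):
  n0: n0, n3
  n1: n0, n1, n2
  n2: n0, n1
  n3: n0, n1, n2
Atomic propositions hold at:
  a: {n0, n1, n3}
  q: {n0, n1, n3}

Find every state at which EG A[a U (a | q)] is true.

Sat(a | q) = {n0, n1, n3}
A[a U (a | q)]: least fixpoint, start Z0 = Sat((a | q)) = {n0, n1, n3}, add states in Sat(a) with every successor in Z. Already a fixed point.
Sat(A[a U (a | q)]) = {n0, n1, n3}
EG A[a U (a | q)]: greatest fixpoint, start Z0 = {n0, n1, n3}, keep only states in Sat with some successor in Z. Already a fixed point.
Sat(EG A[a U (a | q)]) = {n0, n1, n3}

{n0, n1, n3}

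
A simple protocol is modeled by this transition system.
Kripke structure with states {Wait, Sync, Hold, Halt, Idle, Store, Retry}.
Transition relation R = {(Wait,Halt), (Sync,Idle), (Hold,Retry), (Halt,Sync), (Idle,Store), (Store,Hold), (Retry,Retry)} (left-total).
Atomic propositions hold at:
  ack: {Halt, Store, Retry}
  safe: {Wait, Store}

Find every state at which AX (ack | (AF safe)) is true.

{Wait, Sync, Hold, Halt, Idle, Retry}

AF safe: least fixpoint, start Z0 = {Wait, Store}, add states with every successor in Z. Z1 = {Wait, Idle, Store}; Z2 = {Wait, Sync, Idle, Store}; Z3 = {Wait, Sync, Halt, Idle, Store}; fixed.
Sat(AF safe) = {Wait, Sync, Halt, Idle, Store}
Sat(ack | (AF safe)) = {Wait, Sync, Halt, Idle, Store, Retry}
Sat(AX (ack | (AF safe))) = {s : every successor in {Wait, Sync, Halt, Idle, Store, Retry}} = {Wait, Sync, Hold, Halt, Idle, Retry}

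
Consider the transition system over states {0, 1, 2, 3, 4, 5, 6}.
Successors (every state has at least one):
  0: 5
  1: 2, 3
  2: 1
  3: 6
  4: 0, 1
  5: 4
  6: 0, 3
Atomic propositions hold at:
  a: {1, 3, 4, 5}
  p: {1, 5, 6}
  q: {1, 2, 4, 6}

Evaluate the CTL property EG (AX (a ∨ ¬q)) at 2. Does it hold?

Sat(¬q) = {0, 3, 5}
Sat(a ∨ ¬q) = {0, 1, 3, 4, 5}
Sat(AX (a ∨ ¬q)) = {s : every successor in {0, 1, 3, 4, 5}} = {0, 2, 4, 5, 6}
EG (AX (a ∨ ¬q)): greatest fixpoint, start Z0 = {0, 2, 4, 5, 6}, keep only states in Sat with some successor in Z. Z1 = {0, 4, 5, 6}; fixed.
Sat(EG (AX (a ∨ ¬q))) = {0, 4, 5, 6}
2 ∉ Sat(EG (AX (a ∨ ¬q))) = {0, 4, 5, 6}, so the formula does not hold at 2.

No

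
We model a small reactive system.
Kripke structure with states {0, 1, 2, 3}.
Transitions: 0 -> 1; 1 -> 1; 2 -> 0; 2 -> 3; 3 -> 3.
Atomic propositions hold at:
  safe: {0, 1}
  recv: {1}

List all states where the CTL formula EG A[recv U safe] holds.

{0, 1}

A[recv U safe]: least fixpoint, start Z0 = Sat(safe) = {0, 1}, add states in Sat(recv) with every successor in Z. Already a fixed point.
Sat(A[recv U safe]) = {0, 1}
EG A[recv U safe]: greatest fixpoint, start Z0 = {0, 1}, keep only states in Sat with some successor in Z. Already a fixed point.
Sat(EG A[recv U safe]) = {0, 1}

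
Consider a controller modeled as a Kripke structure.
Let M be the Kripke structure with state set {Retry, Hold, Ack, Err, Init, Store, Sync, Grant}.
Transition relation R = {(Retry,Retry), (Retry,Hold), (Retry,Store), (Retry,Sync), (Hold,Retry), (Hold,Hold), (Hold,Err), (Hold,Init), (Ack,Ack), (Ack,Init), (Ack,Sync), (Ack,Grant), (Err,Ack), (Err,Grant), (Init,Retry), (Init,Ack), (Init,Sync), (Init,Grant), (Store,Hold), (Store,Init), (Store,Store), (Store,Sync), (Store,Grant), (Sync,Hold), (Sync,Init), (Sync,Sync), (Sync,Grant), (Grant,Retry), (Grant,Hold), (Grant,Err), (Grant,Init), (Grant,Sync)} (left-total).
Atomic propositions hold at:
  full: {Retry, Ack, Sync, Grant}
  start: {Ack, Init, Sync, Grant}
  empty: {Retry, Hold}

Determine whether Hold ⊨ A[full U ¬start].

Yes

Sat(¬start) = {Retry, Hold, Err, Store}
A[full U ¬start]: least fixpoint, start Z0 = Sat(¬start) = {Retry, Hold, Err, Store}, add states in Sat(full) with every successor in Z. Already a fixed point.
Sat(A[full U ¬start]) = {Retry, Hold, Err, Store}
Hold ∈ Sat(A[full U ¬start]) = {Retry, Hold, Err, Store}, so the formula holds at Hold.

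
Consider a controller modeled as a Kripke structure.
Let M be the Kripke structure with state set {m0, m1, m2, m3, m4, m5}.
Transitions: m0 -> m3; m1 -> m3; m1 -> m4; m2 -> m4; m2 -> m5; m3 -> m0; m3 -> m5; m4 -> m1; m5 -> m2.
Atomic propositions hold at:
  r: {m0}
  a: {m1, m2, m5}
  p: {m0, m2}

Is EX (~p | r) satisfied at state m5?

Sat(~p) = {m1, m3, m4, m5}
Sat(~p | r) = {m0, m1, m3, m4, m5}
Sat(EX (~p | r)) = {s : some successor in {m0, m1, m3, m4, m5}} = {m0, m1, m2, m3, m4}
m5 ∉ Sat(EX (~p | r)) = {m0, m1, m2, m3, m4}, so the formula does not hold at m5.

No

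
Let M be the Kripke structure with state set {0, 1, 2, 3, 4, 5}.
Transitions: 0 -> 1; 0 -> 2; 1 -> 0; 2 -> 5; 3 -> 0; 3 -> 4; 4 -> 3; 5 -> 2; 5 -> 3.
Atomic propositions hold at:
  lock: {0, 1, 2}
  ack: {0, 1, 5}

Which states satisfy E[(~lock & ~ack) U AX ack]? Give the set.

Sat(~lock) = {3, 4, 5}
Sat(~ack) = {2, 3, 4}
Sat(~lock & ~ack) = {3, 4}
Sat(AX ack) = {s : every successor in {0, 1, 5}} = {1, 2}
E[(~lock & ~ack) U AX ack]: least fixpoint, start Z0 = Sat(AX ack) = {1, 2}, add states in Sat(~lock & ~ack) with some successor in Z. Already a fixed point.
Sat(E[(~lock & ~ack) U AX ack]) = {1, 2}

{1, 2}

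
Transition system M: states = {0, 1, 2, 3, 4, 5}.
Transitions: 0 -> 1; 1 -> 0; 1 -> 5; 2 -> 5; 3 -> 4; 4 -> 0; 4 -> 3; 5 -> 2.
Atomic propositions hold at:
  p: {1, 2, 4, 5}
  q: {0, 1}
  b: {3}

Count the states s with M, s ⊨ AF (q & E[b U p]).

E[b U p]: least fixpoint, start Z0 = Sat(p) = {1, 2, 4, 5}, add states in Sat(b) with some successor in Z. Z1 = {1, 2, 3, 4, 5}; fixed.
Sat(E[b U p]) = {1, 2, 3, 4, 5}
Sat(q & E[b U p]) = {1}
AF (q & E[b U p]): least fixpoint, start Z0 = {1}, add states with every successor in Z. Z1 = {0, 1}; fixed.
Sat(AF (q & E[b U p])) = {0, 1}
|Sat(AF (q & E[b U p]))| = |{0, 1}| = 2.

2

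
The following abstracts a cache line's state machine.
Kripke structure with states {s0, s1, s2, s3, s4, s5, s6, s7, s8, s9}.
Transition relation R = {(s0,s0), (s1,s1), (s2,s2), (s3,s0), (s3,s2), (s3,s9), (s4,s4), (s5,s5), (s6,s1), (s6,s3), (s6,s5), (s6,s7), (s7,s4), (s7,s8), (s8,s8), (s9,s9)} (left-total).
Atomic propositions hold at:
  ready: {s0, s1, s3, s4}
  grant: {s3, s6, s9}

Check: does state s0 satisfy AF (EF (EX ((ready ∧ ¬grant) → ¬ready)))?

Sat(¬grant) = {s0, s1, s2, s4, s5, s7, s8}
Sat(ready ∧ ¬grant) = {s0, s1, s4}
Sat(¬ready) = {s2, s5, s6, s7, s8, s9}
Sat((ready ∧ ¬grant) → ¬ready) = {s2, s3, s5, s6, s7, s8, s9}
Sat(EX ((ready ∧ ¬grant) → ¬ready)) = {s : some successor in {s2, s3, s5, s6, s7, s8, s9}} = {s2, s3, s5, s6, s7, s8, s9}
EF (EX ((ready ∧ ¬grant) → ¬ready)): least fixpoint, start Z0 = {s2, s3, s5, s6, s7, s8, s9}, add states with some successor in Z. Already a fixed point.
Sat(EF (EX ((ready ∧ ¬grant) → ¬ready))) = {s2, s3, s5, s6, s7, s8, s9}
AF (EF (EX ((ready ∧ ¬grant) → ¬ready))): least fixpoint, start Z0 = {s2, s3, s5, s6, s7, s8, s9}, add states with every successor in Z. Already a fixed point.
Sat(AF (EF (EX ((ready ∧ ¬grant) → ¬ready)))) = {s2, s3, s5, s6, s7, s8, s9}
s0 ∉ Sat(AF (EF (EX ((ready ∧ ¬grant) → ¬ready)))) = {s2, s3, s5, s6, s7, s8, s9}, so the formula does not hold at s0.

No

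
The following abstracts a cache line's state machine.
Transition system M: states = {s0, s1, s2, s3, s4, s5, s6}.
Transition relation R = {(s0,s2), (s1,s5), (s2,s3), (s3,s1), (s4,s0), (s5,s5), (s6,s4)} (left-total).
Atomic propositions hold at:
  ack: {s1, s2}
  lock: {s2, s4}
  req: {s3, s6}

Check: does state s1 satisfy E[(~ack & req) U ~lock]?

Yes

Sat(~ack) = {s0, s3, s4, s5, s6}
Sat(~ack & req) = {s3, s6}
Sat(~lock) = {s0, s1, s3, s5, s6}
E[(~ack & req) U ~lock]: least fixpoint, start Z0 = Sat(~lock) = {s0, s1, s3, s5, s6}, add states in Sat(~ack & req) with some successor in Z. Already a fixed point.
Sat(E[(~ack & req) U ~lock]) = {s0, s1, s3, s5, s6}
s1 ∈ Sat(E[(~ack & req) U ~lock]) = {s0, s1, s3, s5, s6}, so the formula holds at s1.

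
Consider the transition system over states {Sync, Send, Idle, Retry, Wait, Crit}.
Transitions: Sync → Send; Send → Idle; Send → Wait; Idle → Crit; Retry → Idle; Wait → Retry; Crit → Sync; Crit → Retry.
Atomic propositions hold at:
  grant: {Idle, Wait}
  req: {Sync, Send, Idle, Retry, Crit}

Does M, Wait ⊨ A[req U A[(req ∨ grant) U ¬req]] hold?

Yes

Sat(req ∨ grant) = {Sync, Send, Idle, Retry, Wait, Crit}
Sat(¬req) = {Wait}
A[(req ∨ grant) U ¬req]: least fixpoint, start Z0 = Sat(¬req) = {Wait}, add states in Sat(req ∨ grant) with every successor in Z. Already a fixed point.
Sat(A[(req ∨ grant) U ¬req]) = {Wait}
A[req U A[(req ∨ grant) U ¬req]]: least fixpoint, start Z0 = Sat(A[(req ∨ grant) U ¬req]) = {Wait}, add states in Sat(req) with every successor in Z. Already a fixed point.
Sat(A[req U A[(req ∨ grant) U ¬req]]) = {Wait}
Wait ∈ Sat(A[req U A[(req ∨ grant) U ¬req]]) = {Wait}, so the formula holds at Wait.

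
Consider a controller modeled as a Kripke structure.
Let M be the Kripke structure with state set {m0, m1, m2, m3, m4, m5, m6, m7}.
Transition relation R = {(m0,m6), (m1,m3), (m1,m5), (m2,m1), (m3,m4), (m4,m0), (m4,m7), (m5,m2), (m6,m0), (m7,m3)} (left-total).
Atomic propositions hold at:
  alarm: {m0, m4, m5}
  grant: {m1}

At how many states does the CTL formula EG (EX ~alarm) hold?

Sat(~alarm) = {m1, m2, m3, m6, m7}
Sat(EX ~alarm) = {s : some successor in {m1, m2, m3, m6, m7}} = {m0, m1, m2, m4, m5, m7}
EG (EX ~alarm): greatest fixpoint, start Z0 = {m0, m1, m2, m4, m5, m7}, keep only states in Sat with some successor in Z. Z1 = {m1, m2, m4, m5}; Z2 = {m1, m2, m5}; fixed.
Sat(EG (EX ~alarm)) = {m1, m2, m5}
|Sat(EG (EX ~alarm))| = |{m1, m2, m5}| = 3.

3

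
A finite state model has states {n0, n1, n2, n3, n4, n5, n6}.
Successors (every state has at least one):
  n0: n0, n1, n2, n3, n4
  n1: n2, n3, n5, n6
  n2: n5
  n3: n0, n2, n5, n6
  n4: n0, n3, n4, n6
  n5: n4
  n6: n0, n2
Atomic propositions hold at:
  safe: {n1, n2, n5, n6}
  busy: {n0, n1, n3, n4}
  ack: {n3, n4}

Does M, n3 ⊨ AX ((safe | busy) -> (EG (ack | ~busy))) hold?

Sat(safe | busy) = {n0, n1, n2, n3, n4, n5, n6}
Sat(~busy) = {n2, n5, n6}
Sat(ack | ~busy) = {n2, n3, n4, n5, n6}
EG (ack | ~busy): greatest fixpoint, start Z0 = {n2, n3, n4, n5, n6}, keep only states in Sat with some successor in Z. Already a fixed point.
Sat(EG (ack | ~busy)) = {n2, n3, n4, n5, n6}
Sat((safe | busy) -> (EG (ack | ~busy))) = {n2, n3, n4, n5, n6}
Sat(AX ((safe | busy) -> (EG (ack | ~busy)))) = {s : every successor in {n2, n3, n4, n5, n6}} = {n1, n2, n5}
n3 ∉ Sat(AX ((safe | busy) -> (EG (ack | ~busy)))) = {n1, n2, n5}, so the formula does not hold at n3.

No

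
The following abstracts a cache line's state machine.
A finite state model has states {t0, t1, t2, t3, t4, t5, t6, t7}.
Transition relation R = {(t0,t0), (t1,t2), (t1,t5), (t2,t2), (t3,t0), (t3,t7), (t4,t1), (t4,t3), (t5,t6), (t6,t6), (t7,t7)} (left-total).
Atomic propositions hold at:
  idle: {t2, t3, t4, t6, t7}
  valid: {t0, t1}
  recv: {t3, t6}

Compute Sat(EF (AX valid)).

{t0, t3, t4}

Sat(AX valid) = {s : every successor in {t0, t1}} = {t0}
EF (AX valid): least fixpoint, start Z0 = {t0}, add states with some successor in Z. Z1 = {t0, t3}; Z2 = {t0, t3, t4}; fixed.
Sat(EF (AX valid)) = {t0, t3, t4}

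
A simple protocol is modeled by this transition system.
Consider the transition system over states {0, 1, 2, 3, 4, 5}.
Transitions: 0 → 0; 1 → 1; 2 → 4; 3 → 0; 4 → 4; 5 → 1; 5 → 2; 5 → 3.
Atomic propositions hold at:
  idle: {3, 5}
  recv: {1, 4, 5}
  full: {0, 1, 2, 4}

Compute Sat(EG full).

EG full: greatest fixpoint, start Z0 = {0, 1, 2, 4}, keep only states in Sat with some successor in Z. Already a fixed point.
Sat(EG full) = {0, 1, 2, 4}

{0, 1, 2, 4}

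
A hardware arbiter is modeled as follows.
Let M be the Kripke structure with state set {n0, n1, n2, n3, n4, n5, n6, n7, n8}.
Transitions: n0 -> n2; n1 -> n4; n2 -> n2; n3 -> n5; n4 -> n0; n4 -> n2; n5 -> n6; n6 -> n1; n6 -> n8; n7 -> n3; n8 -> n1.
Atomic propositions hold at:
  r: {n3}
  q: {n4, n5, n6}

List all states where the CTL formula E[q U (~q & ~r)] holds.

Sat(~q) = {n0, n1, n2, n3, n7, n8}
Sat(~r) = {n0, n1, n2, n4, n5, n6, n7, n8}
Sat(~q & ~r) = {n0, n1, n2, n7, n8}
E[q U (~q & ~r)]: least fixpoint, start Z0 = Sat((~q & ~r)) = {n0, n1, n2, n7, n8}, add states in Sat(q) with some successor in Z. Z1 = {n0, n1, n2, n4, n6, n7, n8}; Z2 = {n0, n1, n2, n4, n5, n6, n7, n8}; fixed.
Sat(E[q U (~q & ~r)]) = {n0, n1, n2, n4, n5, n6, n7, n8}

{n0, n1, n2, n4, n5, n6, n7, n8}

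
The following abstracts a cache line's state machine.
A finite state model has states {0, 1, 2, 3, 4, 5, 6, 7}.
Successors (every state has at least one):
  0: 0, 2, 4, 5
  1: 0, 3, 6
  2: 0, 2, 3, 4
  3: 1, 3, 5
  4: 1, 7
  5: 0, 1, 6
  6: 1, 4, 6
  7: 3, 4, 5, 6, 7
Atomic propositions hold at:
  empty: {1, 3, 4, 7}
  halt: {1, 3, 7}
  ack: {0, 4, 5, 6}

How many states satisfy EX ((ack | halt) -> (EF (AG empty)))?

Sat(ack | halt) = {0, 1, 3, 4, 5, 6, 7}
AG empty: greatest fixpoint, start Z0 = {1, 3, 4, 7}, keep only states in Sat with every successor in Z. Z1 = {4}; Z2 = ∅; fixed.
Sat(AG empty) = ∅
EF (AG empty): least fixpoint, start Z0 = ∅, add states with some successor in Z. Already a fixed point.
Sat(EF (AG empty)) = ∅
Sat((ack | halt) -> (EF (AG empty))) = {2}
Sat(EX ((ack | halt) -> (EF (AG empty)))) = {s : some successor in {2}} = {0, 2}
|Sat(EX ((ack | halt) -> (EF (AG empty))))| = |{0, 2}| = 2.

2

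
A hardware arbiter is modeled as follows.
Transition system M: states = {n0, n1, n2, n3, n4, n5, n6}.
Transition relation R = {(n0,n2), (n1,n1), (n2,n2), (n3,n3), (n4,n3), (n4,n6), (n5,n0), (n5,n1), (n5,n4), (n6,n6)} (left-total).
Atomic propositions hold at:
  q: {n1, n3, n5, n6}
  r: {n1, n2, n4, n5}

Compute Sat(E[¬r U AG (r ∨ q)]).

Sat(¬r) = {n0, n3, n6}
Sat(r ∨ q) = {n1, n2, n3, n4, n5, n6}
AG (r ∨ q): greatest fixpoint, start Z0 = {n1, n2, n3, n4, n5, n6}, keep only states in Sat with every successor in Z. Z1 = {n1, n2, n3, n4, n6}; fixed.
Sat(AG (r ∨ q)) = {n1, n2, n3, n4, n6}
E[¬r U AG (r ∨ q)]: least fixpoint, start Z0 = Sat(AG (r ∨ q)) = {n1, n2, n3, n4, n6}, add states in Sat(¬r) with some successor in Z. Z1 = {n0, n1, n2, n3, n4, n6}; fixed.
Sat(E[¬r U AG (r ∨ q)]) = {n0, n1, n2, n3, n4, n6}

{n0, n1, n2, n3, n4, n6}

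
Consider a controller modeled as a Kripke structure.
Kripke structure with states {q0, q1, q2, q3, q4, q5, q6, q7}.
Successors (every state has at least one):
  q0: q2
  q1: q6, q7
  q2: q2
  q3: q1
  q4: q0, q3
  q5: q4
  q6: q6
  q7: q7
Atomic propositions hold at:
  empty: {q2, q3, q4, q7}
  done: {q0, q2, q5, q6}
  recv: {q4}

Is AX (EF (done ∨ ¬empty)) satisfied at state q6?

Yes

Sat(¬empty) = {q0, q1, q5, q6}
Sat(done ∨ ¬empty) = {q0, q1, q2, q5, q6}
EF (done ∨ ¬empty): least fixpoint, start Z0 = {q0, q1, q2, q5, q6}, add states with some successor in Z. Z1 = {q0, q1, q2, q3, q4, q5, q6}; fixed.
Sat(EF (done ∨ ¬empty)) = {q0, q1, q2, q3, q4, q5, q6}
Sat(AX (EF (done ∨ ¬empty))) = {s : every successor in {q0, q1, q2, q3, q4, q5, q6}} = {q0, q2, q3, q4, q5, q6}
q6 ∈ Sat(AX (EF (done ∨ ¬empty))) = {q0, q2, q3, q4, q5, q6}, so the formula holds at q6.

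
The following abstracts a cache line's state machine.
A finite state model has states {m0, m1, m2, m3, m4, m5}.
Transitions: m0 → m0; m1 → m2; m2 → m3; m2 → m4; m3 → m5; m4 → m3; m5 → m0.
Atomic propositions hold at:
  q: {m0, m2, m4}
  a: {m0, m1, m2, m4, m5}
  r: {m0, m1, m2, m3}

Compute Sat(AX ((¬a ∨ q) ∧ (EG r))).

Sat(¬a) = {m3}
Sat(¬a ∨ q) = {m0, m2, m3, m4}
EG r: greatest fixpoint, start Z0 = {m0, m1, m2, m3}, keep only states in Sat with some successor in Z. Z1 = {m0, m1, m2}; Z2 = {m0, m1}; Z3 = {m0}; fixed.
Sat(EG r) = {m0}
Sat((¬a ∨ q) ∧ (EG r)) = {m0}
Sat(AX ((¬a ∨ q) ∧ (EG r))) = {s : every successor in {m0}} = {m0, m5}

{m0, m5}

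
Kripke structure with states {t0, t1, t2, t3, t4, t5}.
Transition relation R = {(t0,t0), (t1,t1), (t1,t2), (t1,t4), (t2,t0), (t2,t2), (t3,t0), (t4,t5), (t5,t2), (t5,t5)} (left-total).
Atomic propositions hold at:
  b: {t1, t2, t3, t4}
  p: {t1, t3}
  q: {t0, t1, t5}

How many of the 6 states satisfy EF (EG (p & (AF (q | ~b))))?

1

Sat(~b) = {t0, t5}
Sat(q | ~b) = {t0, t1, t5}
AF (q | ~b): least fixpoint, start Z0 = {t0, t1, t5}, add states with every successor in Z. Z1 = {t0, t1, t3, t4, t5}; fixed.
Sat(AF (q | ~b)) = {t0, t1, t3, t4, t5}
Sat(p & (AF (q | ~b))) = {t1, t3}
EG (p & (AF (q | ~b))): greatest fixpoint, start Z0 = {t1, t3}, keep only states in Sat with some successor in Z. Z1 = {t1}; fixed.
Sat(EG (p & (AF (q | ~b)))) = {t1}
EF (EG (p & (AF (q | ~b)))): least fixpoint, start Z0 = {t1}, add states with some successor in Z. Already a fixed point.
Sat(EF (EG (p & (AF (q | ~b))))) = {t1}
|Sat(EF (EG (p & (AF (q | ~b)))))| = |{t1}| = 1.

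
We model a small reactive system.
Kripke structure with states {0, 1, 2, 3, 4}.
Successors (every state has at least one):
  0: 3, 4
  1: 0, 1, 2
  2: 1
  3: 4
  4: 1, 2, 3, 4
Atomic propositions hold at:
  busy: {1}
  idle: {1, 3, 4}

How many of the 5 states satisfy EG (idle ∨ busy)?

3

Sat(idle ∨ busy) = {1, 3, 4}
EG (idle ∨ busy): greatest fixpoint, start Z0 = {1, 3, 4}, keep only states in Sat with some successor in Z. Already a fixed point.
Sat(EG (idle ∨ busy)) = {1, 3, 4}
|Sat(EG (idle ∨ busy))| = |{1, 3, 4}| = 3.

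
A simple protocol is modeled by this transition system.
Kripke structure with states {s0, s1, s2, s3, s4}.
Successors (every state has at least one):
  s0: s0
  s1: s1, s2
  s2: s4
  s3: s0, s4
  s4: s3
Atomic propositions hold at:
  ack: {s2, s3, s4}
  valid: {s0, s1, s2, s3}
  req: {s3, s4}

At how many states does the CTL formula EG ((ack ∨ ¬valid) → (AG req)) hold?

Sat(¬valid) = {s4}
Sat(ack ∨ ¬valid) = {s2, s3, s4}
AG req: greatest fixpoint, start Z0 = {s3, s4}, keep only states in Sat with every successor in Z. Z1 = {s4}; Z2 = ∅; fixed.
Sat(AG req) = ∅
Sat((ack ∨ ¬valid) → (AG req)) = {s0, s1}
EG ((ack ∨ ¬valid) → (AG req)): greatest fixpoint, start Z0 = {s0, s1}, keep only states in Sat with some successor in Z. Already a fixed point.
Sat(EG ((ack ∨ ¬valid) → (AG req))) = {s0, s1}
|Sat(EG ((ack ∨ ¬valid) → (AG req)))| = |{s0, s1}| = 2.

2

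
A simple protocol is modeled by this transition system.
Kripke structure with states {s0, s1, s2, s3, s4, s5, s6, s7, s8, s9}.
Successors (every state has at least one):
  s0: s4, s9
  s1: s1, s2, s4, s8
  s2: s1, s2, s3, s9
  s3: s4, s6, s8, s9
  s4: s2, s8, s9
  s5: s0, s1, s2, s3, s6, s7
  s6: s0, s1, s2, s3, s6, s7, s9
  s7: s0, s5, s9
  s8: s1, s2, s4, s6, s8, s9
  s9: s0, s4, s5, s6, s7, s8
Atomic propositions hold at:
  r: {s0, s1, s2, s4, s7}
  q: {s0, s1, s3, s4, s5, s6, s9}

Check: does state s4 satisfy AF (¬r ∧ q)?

No

Sat(¬r) = {s3, s5, s6, s8, s9}
Sat(¬r ∧ q) = {s3, s5, s6, s9}
AF (¬r ∧ q): least fixpoint, start Z0 = {s3, s5, s6, s9}, add states with every successor in Z. Already a fixed point.
Sat(AF (¬r ∧ q)) = {s3, s5, s6, s9}
s4 ∉ Sat(AF (¬r ∧ q)) = {s3, s5, s6, s9}, so the formula does not hold at s4.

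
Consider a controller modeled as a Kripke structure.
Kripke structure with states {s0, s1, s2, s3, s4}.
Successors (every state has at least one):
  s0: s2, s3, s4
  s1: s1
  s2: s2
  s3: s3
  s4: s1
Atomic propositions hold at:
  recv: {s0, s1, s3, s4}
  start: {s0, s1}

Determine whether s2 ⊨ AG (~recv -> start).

No

Sat(~recv) = {s2}
Sat(~recv -> start) = {s0, s1, s3, s4}
AG (~recv -> start): greatest fixpoint, start Z0 = {s0, s1, s3, s4}, keep only states in Sat with every successor in Z. Z1 = {s1, s3, s4}; fixed.
Sat(AG (~recv -> start)) = {s1, s3, s4}
s2 ∉ Sat(AG (~recv -> start)) = {s1, s3, s4}, so the formula does not hold at s2.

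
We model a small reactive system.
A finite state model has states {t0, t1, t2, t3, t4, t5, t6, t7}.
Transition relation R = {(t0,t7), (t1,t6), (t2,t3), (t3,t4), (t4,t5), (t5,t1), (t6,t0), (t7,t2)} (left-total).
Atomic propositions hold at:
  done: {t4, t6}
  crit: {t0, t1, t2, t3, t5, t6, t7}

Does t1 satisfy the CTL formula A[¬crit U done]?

Sat(¬crit) = {t4}
A[¬crit U done]: least fixpoint, start Z0 = Sat(done) = {t4, t6}, add states in Sat(¬crit) with every successor in Z. Already a fixed point.
Sat(A[¬crit U done]) = {t4, t6}
t1 ∉ Sat(A[¬crit U done]) = {t4, t6}, so the formula does not hold at t1.

No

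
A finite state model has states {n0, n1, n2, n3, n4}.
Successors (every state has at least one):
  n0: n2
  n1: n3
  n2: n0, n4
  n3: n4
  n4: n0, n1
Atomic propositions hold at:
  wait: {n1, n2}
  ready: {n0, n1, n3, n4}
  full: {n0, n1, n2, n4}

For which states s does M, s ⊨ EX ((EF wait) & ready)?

{n1, n2, n3, n4}

EF wait: least fixpoint, start Z0 = {n1, n2}, add states with some successor in Z. Z1 = {n0, n1, n2, n4}; Z2 = {n0, n1, n2, n3, n4}; fixed.
Sat(EF wait) = {n0, n1, n2, n3, n4}
Sat((EF wait) & ready) = {n0, n1, n3, n4}
Sat(EX ((EF wait) & ready)) = {s : some successor in {n0, n1, n3, n4}} = {n1, n2, n3, n4}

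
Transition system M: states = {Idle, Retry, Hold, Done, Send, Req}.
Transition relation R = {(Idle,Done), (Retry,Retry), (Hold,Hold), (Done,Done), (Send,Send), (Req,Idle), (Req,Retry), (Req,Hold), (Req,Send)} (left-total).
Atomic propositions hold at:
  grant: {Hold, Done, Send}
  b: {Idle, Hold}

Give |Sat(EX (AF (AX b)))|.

2

Sat(AX b) = {s : every successor in {Idle, Hold}} = {Hold}
AF (AX b): least fixpoint, start Z0 = {Hold}, add states with every successor in Z. Already a fixed point.
Sat(AF (AX b)) = {Hold}
Sat(EX (AF (AX b))) = {s : some successor in {Hold}} = {Hold, Req}
|Sat(EX (AF (AX b)))| = |{Hold, Req}| = 2.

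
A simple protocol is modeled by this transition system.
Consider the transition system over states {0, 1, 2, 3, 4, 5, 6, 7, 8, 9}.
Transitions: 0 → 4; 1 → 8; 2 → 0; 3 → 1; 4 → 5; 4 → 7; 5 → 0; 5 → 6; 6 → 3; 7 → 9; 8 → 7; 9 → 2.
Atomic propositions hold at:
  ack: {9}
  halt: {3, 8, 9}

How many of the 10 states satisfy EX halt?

3

Sat(EX halt) = {s : some successor in {3, 8, 9}} = {1, 6, 7}
|Sat(EX halt)| = |{1, 6, 7}| = 3.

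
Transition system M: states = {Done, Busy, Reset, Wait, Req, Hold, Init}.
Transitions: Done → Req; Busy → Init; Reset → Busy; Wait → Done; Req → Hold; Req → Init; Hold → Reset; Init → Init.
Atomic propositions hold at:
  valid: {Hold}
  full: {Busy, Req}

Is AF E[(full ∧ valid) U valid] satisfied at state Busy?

Sat(full ∧ valid) = ∅
E[(full ∧ valid) U valid]: least fixpoint, start Z0 = Sat(valid) = {Hold}, add states in Sat(full ∧ valid) with some successor in Z. Already a fixed point.
Sat(E[(full ∧ valid) U valid]) = {Hold}
AF E[(full ∧ valid) U valid]: least fixpoint, start Z0 = {Hold}, add states with every successor in Z. Already a fixed point.
Sat(AF E[(full ∧ valid) U valid]) = {Hold}
Busy ∉ Sat(AF E[(full ∧ valid) U valid]) = {Hold}, so the formula does not hold at Busy.

No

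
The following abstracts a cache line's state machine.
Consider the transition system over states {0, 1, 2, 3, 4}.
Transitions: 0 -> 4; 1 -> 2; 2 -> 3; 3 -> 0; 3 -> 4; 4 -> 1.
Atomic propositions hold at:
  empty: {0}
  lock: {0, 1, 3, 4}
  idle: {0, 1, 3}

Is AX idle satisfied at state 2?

Yes

Sat(AX idle) = {s : every successor in {0, 1, 3}} = {2, 4}
2 ∈ Sat(AX idle) = {2, 4}, so the formula holds at 2.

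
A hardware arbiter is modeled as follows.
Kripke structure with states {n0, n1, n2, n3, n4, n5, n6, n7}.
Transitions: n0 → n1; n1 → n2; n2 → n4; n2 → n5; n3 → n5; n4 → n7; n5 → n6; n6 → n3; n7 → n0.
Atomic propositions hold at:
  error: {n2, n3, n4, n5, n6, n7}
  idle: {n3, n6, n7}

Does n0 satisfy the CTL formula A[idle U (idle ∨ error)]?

No

Sat(idle ∨ error) = {n2, n3, n4, n5, n6, n7}
A[idle U (idle ∨ error)]: least fixpoint, start Z0 = Sat((idle ∨ error)) = {n2, n3, n4, n5, n6, n7}, add states in Sat(idle) with every successor in Z. Already a fixed point.
Sat(A[idle U (idle ∨ error)]) = {n2, n3, n4, n5, n6, n7}
n0 ∉ Sat(A[idle U (idle ∨ error)]) = {n2, n3, n4, n5, n6, n7}, so the formula does not hold at n0.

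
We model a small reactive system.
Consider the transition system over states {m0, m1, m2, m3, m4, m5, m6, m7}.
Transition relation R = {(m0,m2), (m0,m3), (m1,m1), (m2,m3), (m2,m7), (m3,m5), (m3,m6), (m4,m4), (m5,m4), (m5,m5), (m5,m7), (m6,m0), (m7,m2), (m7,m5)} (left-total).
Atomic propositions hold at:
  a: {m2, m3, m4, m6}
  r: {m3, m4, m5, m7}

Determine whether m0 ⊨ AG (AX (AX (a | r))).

Sat(a | r) = {m2, m3, m4, m5, m6, m7}
Sat(AX (a | r)) = {s : every successor in {m2, m3, m4, m5, m6, m7}} = {m0, m2, m3, m4, m5, m7}
Sat(AX (AX (a | r))) = {s : every successor in {m0, m2, m3, m4, m5, m7}} = {m0, m2, m4, m5, m6, m7}
AG (AX (AX (a | r))): greatest fixpoint, start Z0 = {m0, m2, m4, m5, m6, m7}, keep only states in Sat with every successor in Z. Z1 = {m4, m5, m6, m7}; Z2 = {m4, m5}; Z3 = {m4}; fixed.
Sat(AG (AX (AX (a | r)))) = {m4}
m0 ∉ Sat(AG (AX (AX (a | r)))) = {m4}, so the formula does not hold at m0.

No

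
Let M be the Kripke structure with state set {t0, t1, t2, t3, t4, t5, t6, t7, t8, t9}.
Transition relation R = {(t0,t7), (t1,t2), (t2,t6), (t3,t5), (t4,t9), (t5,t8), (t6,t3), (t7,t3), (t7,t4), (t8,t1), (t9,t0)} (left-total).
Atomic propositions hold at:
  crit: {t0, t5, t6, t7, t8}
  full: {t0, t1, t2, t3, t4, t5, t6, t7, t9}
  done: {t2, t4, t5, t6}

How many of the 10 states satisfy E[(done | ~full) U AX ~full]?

1

Sat(~full) = {t8}
Sat(done | ~full) = {t2, t4, t5, t6, t8}
Sat(AX ~full) = {s : every successor in {t8}} = {t5}
E[(done | ~full) U AX ~full]: least fixpoint, start Z0 = Sat(AX ~full) = {t5}, add states in Sat(done | ~full) with some successor in Z. Already a fixed point.
Sat(E[(done | ~full) U AX ~full]) = {t5}
|Sat(E[(done | ~full) U AX ~full])| = |{t5}| = 1.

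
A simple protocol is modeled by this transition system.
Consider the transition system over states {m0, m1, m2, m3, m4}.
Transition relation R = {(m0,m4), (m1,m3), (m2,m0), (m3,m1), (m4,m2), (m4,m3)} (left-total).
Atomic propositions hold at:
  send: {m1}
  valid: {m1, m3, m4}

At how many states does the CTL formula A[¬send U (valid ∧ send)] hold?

2

Sat(¬send) = {m0, m2, m3, m4}
Sat(valid ∧ send) = {m1}
A[¬send U (valid ∧ send)]: least fixpoint, start Z0 = Sat((valid ∧ send)) = {m1}, add states in Sat(¬send) with every successor in Z. Z1 = {m1, m3}; fixed.
Sat(A[¬send U (valid ∧ send)]) = {m1, m3}
|Sat(A[¬send U (valid ∧ send)])| = |{m1, m3}| = 2.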